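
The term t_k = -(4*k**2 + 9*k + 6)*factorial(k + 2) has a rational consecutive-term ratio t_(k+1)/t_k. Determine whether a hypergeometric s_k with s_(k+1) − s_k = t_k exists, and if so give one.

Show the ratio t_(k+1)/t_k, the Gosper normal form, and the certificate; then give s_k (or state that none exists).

s_k = -(4*k - 3)*factorial(k + 2)

t_(k+1)/t_k = (k + 3)*(9*k + 4*(k + 1)**2 + 15)/(4*k**2 + 9*k + 6).
Take A(k)=k + 3, B(k)=1, C(k)=k**2 + 9*k/4 + 3/2.
Solve (k + 3)·f(k+1) − (1)·f(k) = k**2 + 9*k/4 + 3/2.
d = 1 from the (1,0,2) case.
Match coefficients ⇒ f(k) = (4*k - 3)/4.
Certificate R = B(k−1)f/C = (4*k - 3)/(4*k**2 + 9*k + 6) gives s_k = -(4*k - 3)*factorial(k + 2).
Δs = -(4*k**2 + 9*k + 6)*factorial(k + 2), as required.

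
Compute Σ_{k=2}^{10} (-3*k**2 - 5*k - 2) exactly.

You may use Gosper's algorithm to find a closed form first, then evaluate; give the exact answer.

r(k) = (3*k**2 + 11*k + 10)/(3*k**2 + 5*k + 2) after simplifying.
So A=1 and B=1, with C=k**2 + 5*k/3 + 2/3.
Need (1)·f(k+1) − (1)·f(k) = k**2 + 5*k/3 + 2/3.
Bound: deg f ≤ 3.
Solving with deg f ≤ 3: f(k) = k**2*(k + 1)/3.
Get s_k = R·t_k = k**2*(-k - 1) with R(k) = B(k−1)f(k)/C(k) = k**2/(3*k + 2).
s_(k+1) − s_k = -3*k**2 - 5*k - 2 = t_k.
Sum = s_(11) − s_(2); s_(11) = -1452, s_(2) = -12 ⇒ -1440.

Σ = -1440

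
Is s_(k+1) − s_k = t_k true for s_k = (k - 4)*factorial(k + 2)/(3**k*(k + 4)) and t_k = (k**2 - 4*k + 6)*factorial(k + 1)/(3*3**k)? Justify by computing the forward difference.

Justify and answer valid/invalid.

Invalid: residual -2*(k**3 - 13*k + 36)*factorial(k + 1)/(3*3**k*(k + 4)*(k + 5)) ≠ 0.

s_(k+1) = (k - 3)*factorial(k + 3)/(3*3**k*(k + 5))
s_(k+1) − s_k = (k**3 + k**2 - 12*k + 24)*factorial(k + 2)/(3*3**k*(k + 4)*(k + 5))
(s_(k+1) − s_k) − t_k = -2*(k**3 - 13*k + 36)*factorial(k + 1)/(3*3**k*(k + 4)*(k + 5))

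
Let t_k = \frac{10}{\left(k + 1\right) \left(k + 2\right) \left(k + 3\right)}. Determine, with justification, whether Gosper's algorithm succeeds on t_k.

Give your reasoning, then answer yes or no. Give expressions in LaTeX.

r(k) = (k + 1)/(k + 4) after simplifying.
Normal form (A,B,C) = (k + 1, k + 4, 1).
Solve (k + 1)·f(k+1) − (k + 3)·f(k) = 1.
Degrees (1,1,0) ⇒ d ≤ 2.
Match coefficients ⇒ f(k) = k*(k + 3)/4.
Then R = B(k−1)f/C = k*(k + 3)**2/4, so s_k = R(k)·t_k = 5*k*(k + 3)/(2*(k + 1)*(k + 2)).
Δs = 10/(k**3 + 6*k**2 + 11*k + 6), as required.

Yes. s_k = \frac{5 k \left(k + 3\right)}{2 \left(k + 1\right) \left(k + 2\right)}.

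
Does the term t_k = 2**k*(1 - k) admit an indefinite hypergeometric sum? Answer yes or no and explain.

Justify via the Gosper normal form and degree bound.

Yes. s_k = 2**k*(3 - k).

Ratio r(k) = 2*k/(k - 1).
So A=2 and B=1, with C=k - 1.
Set up (2)·f(k+1) − (1)·f(k) − (k - 1) = 0.
From deg A=0, deg B=0, deg C=1: d=1.
A polynomial solution: f(k) = k - 3.
Get s_k = R·t_k = 2**k*(3 - k) with R(k) = B(k−1)f(k)/C(k) = (k - 3)/(k - 1).
Verify: 2**k*(1 - k) matches t_k.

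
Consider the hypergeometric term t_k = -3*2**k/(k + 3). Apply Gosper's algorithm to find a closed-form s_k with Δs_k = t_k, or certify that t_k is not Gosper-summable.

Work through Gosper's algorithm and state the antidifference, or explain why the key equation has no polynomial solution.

none (Gosper's algorithm certifies no s_k)

The ratio is 2*(k + 3)/(k + 4).
Factor: A=2*k + 6; B=k + 4; C=1.
Solve (2*k + 6)·f(k+1) − (k + 3)·f(k) = 1.
Bound: deg f ≤ -1.
deg f ≤ -1 is impossible — no certificate.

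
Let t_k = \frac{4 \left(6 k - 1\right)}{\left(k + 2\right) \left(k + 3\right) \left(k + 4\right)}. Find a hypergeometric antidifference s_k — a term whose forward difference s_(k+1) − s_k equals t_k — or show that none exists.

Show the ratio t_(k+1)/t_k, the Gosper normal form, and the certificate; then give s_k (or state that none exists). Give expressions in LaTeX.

s_k = \frac{k \left(11 k - 17\right)}{3 \left(k + 2\right) \left(k + 3\right)}

The ratio is (k + 2)*(6*k + 5)/((k + 5)*(6*k - 1)).
So A=k + 2 and B=k + 5, with C=k - 1/6.
Set up (k + 2)·f(k+1) − (k + 4)·f(k) − (k - 1/6) = 0.
From deg A=1, deg B=1, deg C=1: d=2.
Coefficient equations give f(k) = k*(11*k - 17)/72.
Certificate R = B(k−1)f/C = k*(k + 4)*(11*k - 17)/(12*(6*k - 1)) gives s_k = k*(11*k - 17)/(3*(k + 2)*(k + 3)).
Verify: 4*(6*k - 1)/(k**3 + 9*k**2 + 26*k + 24) matches t_k.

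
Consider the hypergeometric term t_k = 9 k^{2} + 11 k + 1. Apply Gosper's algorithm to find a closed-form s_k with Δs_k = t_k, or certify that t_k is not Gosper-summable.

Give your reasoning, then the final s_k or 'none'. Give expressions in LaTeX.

s_k = k \left(3 k^{2} + k - 3\right)

Step 1: r(k) = (9*k**2 + 29*k + 21)/(9*k**2 + 11*k + 1).
A = 1, B = 1, C = k**2 + 11*k/9 + 1/9.
Set up (1)·f(k+1) − (1)·f(k) − (k**2 + 11*k/9 + 1/9) = 0.
Bound: deg f ≤ 3.
A polynomial solution: f(k) = k*(3*k**2 + k - 3)/9.
So s_k = (B(k−1)f/C)·t_k = (k*(3*k**2 + k - 3)/(9*k**2 + 11*k + 1))·t_k = k*(3*k**2 + k - 3).
Δs = 9*k**2 + 11*k + 1, as required.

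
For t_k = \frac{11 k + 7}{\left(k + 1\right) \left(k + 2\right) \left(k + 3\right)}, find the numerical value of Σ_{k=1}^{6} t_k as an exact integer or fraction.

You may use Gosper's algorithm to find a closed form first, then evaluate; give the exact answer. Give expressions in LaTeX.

Σ = 77/36

Step 1: r(k) = (k + 1)*(11*k + 18)/((k + 4)*(11*k + 7)).
Gosper form: A/B · C(k+1)/C(k) with A=k + 1, B=k + 4, C=k + 7/11.
Key eq: (k + 1)·f(k+1) = (k + 3)·f(k) + (k + 7/11).
Degrees (1,1,1) ⇒ d ≤ 2.
A polynomial solution: f(k) = k*(9*k + 5)/22.
R(k) = B(k−1)·f(k)/C(k) = k*(k + 3)*(9*k + 5)/(2*(11*k + 7)); s_k = R·t_k = k*(9*k + 5)/(2*(k + 1)*(k + 2)).
Verify: (11*k + 7)/(k**3 + 6*k**2 + 11*k + 6) matches t_k.
Evaluate s at k=7 and k=1: 119/36 and 7/6; difference 77/36.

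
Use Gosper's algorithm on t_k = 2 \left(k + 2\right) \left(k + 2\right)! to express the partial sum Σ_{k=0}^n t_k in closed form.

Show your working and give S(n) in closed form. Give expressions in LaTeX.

S(n) = 2 \left(n + 3\right)! - 4

t_(k+1)/t_k = (k + 3)**2/(k + 2).
So A=k + 3 and B=1, with C=k + 2.
Key eq: (k + 3)·f(k+1) = (1)·f(k) + (k + 2).
d = 0 from the (1,0,1) case.
A polynomial solution: f(k) = 1.
Certificate R = B(k−1)f/C = 1/(k + 2) gives s_k = 2*factorial(k + 2).
Δs = 2*(k + 2)*factorial(k + 2), as required.
Σ_(k=0)^n t_k = s_(n+1) − s_(0) = (2*factorial(n + 3)) − (4), i.e. 2*factorial(n + 3) - 4.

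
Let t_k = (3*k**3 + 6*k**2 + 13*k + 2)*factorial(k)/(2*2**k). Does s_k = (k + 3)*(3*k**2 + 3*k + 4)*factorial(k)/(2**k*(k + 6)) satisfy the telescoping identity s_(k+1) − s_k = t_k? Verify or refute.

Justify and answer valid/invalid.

s_(k+1) = (k + 4)*(3*k**2 + 9*k + 10)*factorial(k + 1)/(2*2**k*(k + 7))
s_(k+1) − s_k = (3*k**5 + 36*k**4 + 145*k**3 + 294*k**2 + 350*k + 72)*factorial(k)/(2*2**k*(k + 6)*(k + 7))
(s_(k+1) − s_k) − t_k = -3*(3*k**4 + 24*k**3 + 43*k**2 + 74*k + 4)*factorial(k)/(2*2**k*(k + 6)*(k + 7))

Invalid: residual -3*(3*k**4 + 24*k**3 + 43*k**2 + 74*k + 4)*factorial(k)/(2*2**k*(k + 6)*(k + 7)) ≠ 0.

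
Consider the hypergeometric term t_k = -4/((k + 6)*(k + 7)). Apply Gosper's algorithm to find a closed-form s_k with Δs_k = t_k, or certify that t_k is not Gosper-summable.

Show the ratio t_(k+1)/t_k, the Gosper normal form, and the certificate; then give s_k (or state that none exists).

s_k = -2*k/(3*k + 18)

The ratio is (k + 6)/(k + 8).
Take A(k)=k + 6, B(k)=k + 8, C(k)=1.
Need (k + 6)·f(k+1) − (k + 7)·f(k) = 1.
From deg A=1, deg B=1, deg C=0: d=1.
A polynomial solution: f(k) = k/6.
So s_k = (B(k−1)f/C)·t_k = (k*(k + 7)/6)·t_k = -2*k/(3*k + 18).
Verify: -4/(k**2 + 13*k + 42) matches t_k.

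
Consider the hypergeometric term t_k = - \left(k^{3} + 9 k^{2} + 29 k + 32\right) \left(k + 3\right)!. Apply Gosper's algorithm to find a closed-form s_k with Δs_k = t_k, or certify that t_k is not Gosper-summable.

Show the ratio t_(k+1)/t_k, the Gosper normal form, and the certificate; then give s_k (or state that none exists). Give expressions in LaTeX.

Ratio r(k) = (k**4 + 16*k**3 + 98*k**2 + 271*k + 284)/(k**3 + 9*k**2 + 29*k + 32).
Gosper form: A/B · C(k+1)/C(k) with A=k + 4, B=1, C=k**3 + 9*k**2 + 29*k + 32.
Set up (k + 4)·f(k+1) − (1)·f(k) − (k**3 + 9*k**2 + 29*k + 32) = 0.
d = 2 from the (1,0,3) case.
Coefficient equations give f(k) = (k + 2)**2.
Get s_k = R·t_k = -(k + 2)**2*factorial(k + 3) with R(k) = B(k−1)f(k)/C(k) = (k + 2)**2/(k**3 + 9*k**2 + 29*k + 32).
Check: Δs_k = -(k**3 + 9*k**2 + 29*k + 32)*factorial(k + 3). ✓

s_k = - \left(k + 2\right)^{2} \left(k + 3\right)!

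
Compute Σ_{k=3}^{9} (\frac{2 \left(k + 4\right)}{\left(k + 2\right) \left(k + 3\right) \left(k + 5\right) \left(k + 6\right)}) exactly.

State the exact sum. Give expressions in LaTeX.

Σ = 7/360

Ratio r(k) = (k + 2)*(k + 5)**2/((k + 4)**2*(k + 7)).
Factor: A=k + 2; B=k + 7; C=k**2 + 8*k + 16.
f must satisfy (k + 2)·f(k+1) − (k + 6)·f(k) = k**2 + 8*k + 16.
Bound: deg f ≤ 4.
Solving with deg f ≤ 4: f(k) = k*(k + 3)*(k + 4)*(k + 7)/20.
So s_k = (B(k−1)f/C)·t_k = (k*(k + 3)*(k + 6)*(k + 7)/(20*(k + 4)))·t_k = k*(k + 7)/(10*(k**2 + 7*k + 10)).
Verify: 2*(k + 4)/(k**4 + 16*k**3 + 91*k**2 + 216*k + 180) matches t_k.
Sum = s_(10) − s_(3); s_(10) = 17/180, s_(3) = 3/40 ⇒ 7/360.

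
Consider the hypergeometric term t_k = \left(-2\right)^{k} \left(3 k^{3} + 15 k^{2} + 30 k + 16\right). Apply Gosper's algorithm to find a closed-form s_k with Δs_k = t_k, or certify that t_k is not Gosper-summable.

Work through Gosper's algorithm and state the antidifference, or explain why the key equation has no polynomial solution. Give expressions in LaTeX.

r(k) = 2*(-3*k**3 - 24*k**2 - 69*k - 64)/(3*k**3 + 15*k**2 + 30*k + 16) after simplifying.
Normal form (A,B,C) = (-2, 1, k**3 + 5*k**2 + 10*k + 16/3).
Need (-2)·f(k+1) − (1)·f(k) = k**3 + 5*k**2 + 10*k + 16/3.
From deg A=0, deg B=0, deg C=3: d=3.
Match coefficients ⇒ f(k) = -k*(k**2 + 3*k + 4)/3.
R(k) = B(k−1)·f(k)/C(k) = -k*(k**2 + 3*k + 4)/(3*k**3 + 15*k**2 + 30*k + 16); s_k = R·t_k = (-2)**k*k*(-k**2 - 3*k - 4).
Check: Δs_k = (-2)**k*(3*k**3 + 15*k**2 + 30*k + 16). ✓

s_k = \left(-2\right)^{k} k \left(- k^{2} - 3 k - 4\right)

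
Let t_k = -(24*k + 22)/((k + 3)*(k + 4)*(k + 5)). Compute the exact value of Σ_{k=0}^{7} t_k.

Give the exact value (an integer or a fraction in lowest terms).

t_(k+1)/t_k = (k + 3)*(12*k + 23)/((k + 6)*(12*k + 11)).
So A=k + 3 and B=k + 6, with C=k + 11/12.
Set up (k + 3)·f(k+1) − (k + 5)·f(k) − (k + 11/12) = 0.
deg f ≤ 2 (via 1,1,1).
Solving with deg f ≤ 2: f(k) = k*(47*k + 41)/288.
Get s_k = R·t_k = -k*(47*k + 41)/(12*(k + 3)*(k + 4)) with R(k) = B(k−1)f(k)/C(k) = k*(k + 5)*(47*k + 41)/(24*(12*k + 11)).
Verify: 2*(-12*k - 11)/(k**3 + 12*k**2 + 47*k + 60) matches t_k.
Sum = s_(8) − s_(0); s_(8) = -139/66, s_(0) = 0 ⇒ -139/66.

Σ = -139/66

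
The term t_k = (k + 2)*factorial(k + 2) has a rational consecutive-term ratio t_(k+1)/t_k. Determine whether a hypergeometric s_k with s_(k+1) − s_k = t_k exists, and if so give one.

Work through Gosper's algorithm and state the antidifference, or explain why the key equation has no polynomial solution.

t_(k+1)/t_k = (k + 3)**2/(k + 2).
Normal form (A,B,C) = (k + 3, 1, k + 2).
Key eq: (k + 3)·f(k+1) = (1)·f(k) + (k + 2).
From deg A=1, deg B=0, deg C=1: d=0.
Match coefficients ⇒ f(k) = 1.
Certificate R = B(k−1)f/C = 1/(k + 2) gives s_k = factorial(k + 2).
Δs = (k + 2)*factorial(k + 2), as required.

s_k = factorial(k + 2)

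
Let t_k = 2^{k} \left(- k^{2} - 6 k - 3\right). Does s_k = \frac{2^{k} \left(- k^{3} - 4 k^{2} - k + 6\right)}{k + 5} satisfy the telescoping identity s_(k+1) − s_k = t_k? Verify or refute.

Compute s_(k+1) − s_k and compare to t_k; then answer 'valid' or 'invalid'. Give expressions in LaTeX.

s_(k+1) = 2**(k + 1)*k*(-k**2 - 7*k - 12)/(k + 6)
s_(k+1) − s_k = 2**k*(-k**4 - 14*k**3 - 69*k**2 - 120*k - 36)/(k**2 + 11*k + 30)
(s_(k+1) − s_k) − t_k = 3*2**k*(k**3 + 10*k**2 + 31*k + 18)/(k**2 + 11*k + 30)

Invalid: residual \frac{3 \cdot 2^{k} \left(k^{3} + 10 k^{2} + 31 k + 18\right)}{k^{2} + 11 k + 30} ≠ 0.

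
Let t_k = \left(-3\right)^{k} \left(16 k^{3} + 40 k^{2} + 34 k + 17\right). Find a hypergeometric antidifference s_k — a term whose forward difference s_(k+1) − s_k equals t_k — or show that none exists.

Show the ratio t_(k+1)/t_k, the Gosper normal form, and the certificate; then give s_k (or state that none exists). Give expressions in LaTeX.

s_k = \left(-3\right)^{k} \left(- 4 k^{3} - k^{2} + 2 k - 2\right)

r(k) = 3*(-16*k**3 - 88*k**2 - 162*k - 107)/(16*k**3 + 40*k**2 + 34*k + 17) after simplifying.
A = -3, B = 1, C = k**3 + 5*k**2/2 + 17*k/8 + 17/16.
Need (-3)·f(k+1) − (1)·f(k) = k**3 + 5*k**2/2 + 17*k/8 + 17/16.
From deg A=0, deg B=0, deg C=3: d=3.
Match coefficients ⇒ f(k) = -(4*k**3 + k**2 - 2*k + 2)/16.
Certificate R = B(k−1)f/C = -(4*k**3 + k**2 - 2*k + 2)/(16*k**3 + 40*k**2 + 34*k + 17) gives s_k = (-3)**k*(-4*k**3 - k**2 + 2*k - 2).
Verify: (-3)**k*(16*k**3 + 40*k**2 + 34*k + 17) matches t_k.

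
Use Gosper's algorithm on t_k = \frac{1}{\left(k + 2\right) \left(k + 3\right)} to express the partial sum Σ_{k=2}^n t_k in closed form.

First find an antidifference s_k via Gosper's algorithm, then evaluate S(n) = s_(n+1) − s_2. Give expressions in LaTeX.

S(n) = \frac{n - 1}{4 \left(n + 3\right)}

Step 1: r(k) = (k + 2)/(k + 4).
A = k + 2, B = k + 4, C = 1.
Set up (k + 2)·f(k+1) − (k + 3)·f(k) − (1) = 0.
Bound: deg f ≤ 1.
Match coefficients ⇒ f(k) = k/2.
R(k) = B(k−1)·f(k)/C(k) = k*(k + 3)/2; s_k = R·t_k = k/(2*(k + 2)).
Check: Δs_k = 1/(k**2 + 5*k + 6). ✓
Evaluate: s_(n+1) = (n + 1)/(2*(n + 3)); subtract s_(2) = 1/4 ⇒ S(n) = (n - 1)/(4*(n + 3)).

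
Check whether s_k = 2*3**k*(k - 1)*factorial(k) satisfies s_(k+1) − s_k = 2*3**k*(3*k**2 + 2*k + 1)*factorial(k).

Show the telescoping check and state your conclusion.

s_(k+1) = 6*3**k*k*factorial(k + 1)
s_(k+1) − s_k = 2*3**k*(3*k**2 + 2*k + 1)*factorial(k)
(s_(k+1) − s_k) − t_k = 0

valid; difference matches t_k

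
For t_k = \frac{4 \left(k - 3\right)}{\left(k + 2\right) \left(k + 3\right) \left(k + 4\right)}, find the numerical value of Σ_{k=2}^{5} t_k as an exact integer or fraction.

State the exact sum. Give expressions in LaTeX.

t_(k+1)/t_k = (k - 2)*(k + 2)/((k - 3)*(k + 5)).
Normal form (A,B,C) = (k + 2, k + 5, k - 3).
f must satisfy (k + 2)·f(k+1) − (k + 4)·f(k) = k - 3.
d = 2 from the (1,1,1) case.
Solve for f: f(k) = -k*(k + 17)/12 (degree 2 ≤ 2).
Certificate R = B(k−1)f/C = -k*(k + 4)*(k + 17)/(12*(k - 3)) gives s_k = k*(-k - 17)/(3*(k + 2)*(k + 3)).
Δs = 4*(k - 3)/(k**3 + 9*k**2 + 26*k + 24), as required.
Sum = s_(6) − s_(2); s_(6) = -23/36, s_(2) = -19/30 ⇒ -1/180.

Σ = -1/180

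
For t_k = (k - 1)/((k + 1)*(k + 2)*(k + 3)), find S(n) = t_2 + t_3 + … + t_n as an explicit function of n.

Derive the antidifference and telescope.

S(n) = n*(n - 1)/(6*(n**2 + 5*n + 6))

The ratio is k*(k + 1)/((k - 1)*(k + 4)).
Take A(k)=k + 1, B(k)=k + 4, C(k)=k - 1.
f must satisfy (k + 1)·f(k+1) − (k + 3)·f(k) = k - 1.
Bound: deg f ≤ 2.
Match coefficients ⇒ f(k) = -k.
So s_k = (B(k−1)f/C)·t_k = (-k*(k + 3)/(k - 1))·t_k = -k/((k + 1)*(k + 2)).
Check: Δs_k = (k - 1)/(k**3 + 6*k**2 + 11*k + 6). ✓
s_(n+1) = (-n - 1)/(n**2 + 5*n + 6) and s_(2) = -1/6, so S(n) = n*(n - 1)/(6*(n**2 + 5*n + 6)).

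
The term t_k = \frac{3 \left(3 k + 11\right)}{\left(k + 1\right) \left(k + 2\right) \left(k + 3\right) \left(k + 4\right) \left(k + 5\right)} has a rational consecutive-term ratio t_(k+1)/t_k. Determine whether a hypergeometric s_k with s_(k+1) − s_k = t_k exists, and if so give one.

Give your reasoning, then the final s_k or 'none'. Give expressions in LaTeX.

The ratio is (k + 1)*(3*k + 14)/((k + 6)*(3*k + 11)).
Take A(k)=k + 1, B(k)=k + 6, C(k)=k + 11/3.
Key eq: (k + 1)·f(k+1) = (k + 5)·f(k) + (k + 11/3).
From deg A=1, deg B=1, deg C=1: d=4.
Coefficient equations give f(k) = k*(k + 3)*(k**2 + 7*k + 14)/24.
Get s_k = R·t_k = 3*k*(k**2 + 7*k + 14)/(8*(k**3 + 7*k**2 + 14*k + 8)) with R(k) = B(k−1)f(k)/C(k) = k*(k + 3)*(k + 5)*(k**2 + 7*k + 14)/(8*(3*k + 11)).
s_(k+1) − s_k = 3*(3*k + 11)/(k**5 + 15*k**4 + 85*k**3 + 225*k**2 + 274*k + 120) = t_k.

s_k = \frac{3 k \left(k^{2} + 7 k + 14\right)}{8 \left(k^{3} + 7 k^{2} + 14 k + 8\right)}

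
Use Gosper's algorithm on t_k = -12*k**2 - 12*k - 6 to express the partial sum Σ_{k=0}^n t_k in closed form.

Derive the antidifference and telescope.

S(n) = -4*n**3 - 12*n**2 - 14*n - 6

The ratio is (2*k**2 + 6*k + 5)/(2*k**2 + 2*k + 1).
Gosper form: A/B · C(k+1)/C(k) with A=1, B=1, C=k**2 + k + 1/2.
Key eq: (1)·f(k+1) = (1)·f(k) + (k**2 + k + 1/2).
Bound: deg f ≤ 3.
Solve for f: f(k) = k*(2*k**2 + 1)/6 (degree 3 ≤ 3).
Get s_k = R·t_k = -4*k**3 - 2*k with R(k) = B(k−1)f(k)/C(k) = k*(2*k**2 + 1)/(3*(2*k**2 + 2*k + 1)).
Check: Δs_k = -12*k**2 - 12*k - 6. ✓
Evaluate: s_(n+1) = -4*n**3 - 12*n**2 - 14*n - 6; subtract s_(0) = 0 ⇒ S(n) = -4*n**3 - 12*n**2 - 14*n - 6.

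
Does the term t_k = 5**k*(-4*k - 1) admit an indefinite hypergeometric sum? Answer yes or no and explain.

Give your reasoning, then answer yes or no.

Yes. s_k = 5**k*(1 - k).

t_(k+1)/t_k = 5*(4*k + 5)/(4*k + 1).
Gosper form: A/B · C(k+1)/C(k) with A=5, B=1, C=k + 1/4.
Key eq: (5)·f(k+1) = (1)·f(k) + (k + 1/4).
d = 1 from the (0,0,1) case.
Solve for f: f(k) = (k - 1)/4 (degree 1 ≤ 1).
R(k) = B(k−1)·f(k)/C(k) = (k - 1)/(4*k + 1); s_k = R·t_k = 5**k*(1 - k).
Δs = 5**k*(-4*k - 1), as required.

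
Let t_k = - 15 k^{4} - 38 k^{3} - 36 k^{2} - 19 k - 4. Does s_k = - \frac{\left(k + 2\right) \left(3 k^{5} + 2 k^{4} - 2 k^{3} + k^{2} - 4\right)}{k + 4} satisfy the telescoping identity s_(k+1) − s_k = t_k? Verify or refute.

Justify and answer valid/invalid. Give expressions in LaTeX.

Invalid: residual \frac{4 \left(6 k^{5} + 48 k^{4} + 95 k^{3} + 81 k^{2} + 40 k + 10\right)}{k^{2} + 9 k + 20} ≠ 0.

s_(k+1) = k*(-3*k**5 - 26*k**4 - 87*k**3 - 145*k**2 - 130*k - 57)/(k + 5)
s_(k+1) − s_k = (-15*k**6 - 149*k**5 - 486*k**4 - 723*k**3 - 571*k**2 - 256*k - 40)/(k**2 + 9*k + 20)
(s_(k+1) − s_k) − t_k = 4*(6*k**5 + 48*k**4 + 95*k**3 + 81*k**2 + 40*k + 10)/(k**2 + 9*k + 20)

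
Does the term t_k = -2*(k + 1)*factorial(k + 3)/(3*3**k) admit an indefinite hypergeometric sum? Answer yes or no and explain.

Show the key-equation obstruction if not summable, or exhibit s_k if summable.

Yes. s_k = -2*factorial(k + 3)/3**k.

t_(k+1)/t_k = (k + 2)*(k + 4)/(3*(k + 1)).
Factor: A=k/3 + 4/3; B=1; C=k + 1.
Need (k/3 + 4/3)·f(k+1) − (1)·f(k) = k + 1.
From deg A=1, deg B=0, deg C=1: d=0.
Solving with deg f ≤ 0: f(k) = 3.
Certificate R = B(k−1)f/C = 3/(k + 1) gives s_k = -2*factorial(k + 3)/3**k.
s_(k+1) − s_k = -2*(k + 1)*factorial(k + 3)/(3*3**k) = t_k.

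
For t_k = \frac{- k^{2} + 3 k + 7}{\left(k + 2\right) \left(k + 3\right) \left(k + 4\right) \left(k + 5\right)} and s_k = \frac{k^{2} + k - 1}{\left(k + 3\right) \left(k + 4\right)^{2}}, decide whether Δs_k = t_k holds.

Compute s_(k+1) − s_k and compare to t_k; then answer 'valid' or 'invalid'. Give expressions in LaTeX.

s_(k+1) = (k + (k + 1)**2)/((k + 4)*(k + 5)**2)
s_(k+1) − s_k = (-k**3 + 28*k + 37)/(k**5 + 21*k**4 + 175*k**3 + 723*k**2 + 1480*k + 1200)
(s_(k+1) − s_k) − t_k = 2*(2*k**3 + 7*k**2 - 15*k - 33)/(k**6 + 23*k**5 + 217*k**4 + 1073*k**3 + 2926*k**2 + 4160*k + 2400)

Invalid: residual \frac{2 \left(2 k^{3} + 7 k^{2} - 15 k - 33\right)}{k^{6} + 23 k^{5} + 217 k^{4} + 1073 k^{3} + 2926 k^{2} + 4160 k + 2400} ≠ 0.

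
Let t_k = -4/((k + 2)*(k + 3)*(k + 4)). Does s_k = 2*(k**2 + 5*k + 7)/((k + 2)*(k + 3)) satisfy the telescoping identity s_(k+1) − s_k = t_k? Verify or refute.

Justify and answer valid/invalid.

Valid — Δs_k = t_k.

s_(k+1) = 2*(5*k + (k + 1)**2 + 12)/((k + 3)*(k + 4))
s_(k+1) − s_k = -4/(k**3 + 9*k**2 + 26*k + 24)
(s_(k+1) − s_k) − t_k = 0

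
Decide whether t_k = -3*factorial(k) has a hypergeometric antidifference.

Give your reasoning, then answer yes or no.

Compute t_(k+1)/t_k: get k + 1.
Gosper form: A/B · C(k+1)/C(k) with A=k + 1, B=1, C=1.
Need (k + 1)·f(k+1) − (1)·f(k) = 1.
Degrees (1,0,0) ⇒ d ≤ -1.
deg f ≤ -1 is impossible — no certificate.

No. Not Gosper-summable.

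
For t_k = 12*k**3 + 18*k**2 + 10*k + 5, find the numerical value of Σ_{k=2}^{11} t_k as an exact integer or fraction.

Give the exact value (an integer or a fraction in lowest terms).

Step 1: r(k) = (12*k**3 + 54*k**2 + 82*k + 45)/(12*k**3 + 18*k**2 + 10*k + 5).
Factor: A=1; B=1; C=k**3 + 3*k**2/2 + 5*k/6 + 5/12.
f must satisfy (1)·f(k+1) − (1)·f(k) = k**3 + 3*k**2/2 + 5*k/6 + 5/12.
From deg A=0, deg B=0, deg C=3: d=4.
Solve for f: f(k) = k*(3*k**3 - k + 3)/12 (degree 4 ≤ 4).
So s_k = (B(k−1)f/C)·t_k = (k*(3*k**3 - k + 3)/(12*k**3 + 18*k**2 + 10*k + 5))·t_k = k*(3*k**3 - k + 3).
Check: Δs_k = 12*k**3 + 18*k**2 + 10*k + 5. ✓
Evaluate s at k=12 and k=2: 62100 and 50; difference 62050.

Σ = 62050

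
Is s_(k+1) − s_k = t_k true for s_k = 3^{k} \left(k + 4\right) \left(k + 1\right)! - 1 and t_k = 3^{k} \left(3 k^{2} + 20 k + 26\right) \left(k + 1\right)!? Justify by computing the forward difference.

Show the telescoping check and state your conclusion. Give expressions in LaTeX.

valid (s_(k+1) − s_k reduces to t_k)

s_(k+1) = 3**(k + 1)*(k + 5)*factorial(k + 2) - 1
s_(k+1) − s_k = 3**k*(3*k**2 + 20*k + 26)*factorial(k + 1)
(s_(k+1) − s_k) − t_k = 0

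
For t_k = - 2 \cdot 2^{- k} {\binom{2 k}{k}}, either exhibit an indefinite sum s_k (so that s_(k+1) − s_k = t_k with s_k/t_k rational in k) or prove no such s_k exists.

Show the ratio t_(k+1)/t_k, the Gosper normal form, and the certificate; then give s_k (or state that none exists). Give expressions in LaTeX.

no hypergeometric antidifference exists

t_(k+1)/t_k = (2*k + 1)/(k + 1).
Normal form (A,B,C) = (2*k + 1, k + 1, 1).
Set up (2*k + 1)·f(k+1) − (k)·f(k) − (1) = 0.
Degrees (1,1,0) ⇒ d ≤ -1.
d = -1 < 0 ⇒ no nonzero polynomial f; not summable.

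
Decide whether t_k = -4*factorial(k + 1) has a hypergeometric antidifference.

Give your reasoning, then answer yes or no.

No — t_k has no hypergeometric antidifference.

t_(k+1)/t_k = k + 2.
Take A(k)=k + 2, B(k)=1, C(k)=1.
Set up (k + 2)·f(k+1) − (1)·f(k) − (1) = 0.
deg f ≤ -1 (via 1,0,0).
deg f ≤ -1 is impossible — no certificate.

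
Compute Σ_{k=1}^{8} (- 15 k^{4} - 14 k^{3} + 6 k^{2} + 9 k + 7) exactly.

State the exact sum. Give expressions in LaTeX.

Step 1: r(k) = (15*k**4 + 74*k**3 + 126*k**2 + 81*k + 7)/(15*k**4 + 14*k**3 - 6*k**2 - 9*k - 7).
A = 1, B = 1, C = k**4 + 14*k**3/15 - 2*k**2/5 - 3*k/5 - 7/15.
Set up (1)·f(k+1) − (1)·f(k) − (k**4 + 14*k**3/15 - 2*k**2/5 - 3*k/5 - 7/15) = 0.
deg f ≤ 5 (via 0,0,4).
Match coefficients ⇒ f(k) = k*(k - 2)*(3*k**3 + 2*k**2 + 2)/15.
So s_k = (B(k−1)f/C)·t_k = (k*(k - 2)*(3*k**3 + 2*k**2 + 2)/(15*k**4 + 14*k**3 - 6*k**2 - 9*k - 7))·t_k = k*(-3*k**4 + 4*k**3 + 4*k**2 - 2*k + 4).
Δs = -15*k**4 - 14*k**3 + 6*k**2 + 9*k + 7, as required.
Evaluate s at k=9 and k=1: -148113 and 7; difference -148120.

Σ = -148120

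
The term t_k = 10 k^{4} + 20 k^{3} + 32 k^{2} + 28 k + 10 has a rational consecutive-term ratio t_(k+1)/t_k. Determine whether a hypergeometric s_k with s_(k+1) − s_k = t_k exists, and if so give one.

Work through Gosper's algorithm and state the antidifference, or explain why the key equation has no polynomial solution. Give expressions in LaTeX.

s_k = k \left(2 k^{4} + 4 k^{2} + 3 k + 1\right)

Step 1: r(k) = (5*k**4 + 30*k**3 + 76*k**2 + 96*k + 50)/(5*k**4 + 10*k**3 + 16*k**2 + 14*k + 5).
So A=1 and B=1, with C=k**4 + 2*k**3 + 16*k**2/5 + 14*k/5 + 1.
Key eq: (1)·f(k+1) = (1)·f(k) + (k**4 + 2*k**3 + 16*k**2/5 + 14*k/5 + 1).
deg f ≤ 5 (via 0,0,4).
Solving with deg f ≤ 5: f(k) = k*(2*k**4 + 4*k**2 + 3*k + 1)/10.
Then R = B(k−1)f/C = k*(2*k**4 + 4*k**2 + 3*k + 1)/(2*(5*k**4 + 10*k**3 + 16*k**2 + 14*k + 5)), so s_k = R(k)·t_k = k*(2*k**4 + 4*k**2 + 3*k + 1).
Verify: 10*k**4 + 20*k**3 + 32*k**2 + 28*k + 10 matches t_k.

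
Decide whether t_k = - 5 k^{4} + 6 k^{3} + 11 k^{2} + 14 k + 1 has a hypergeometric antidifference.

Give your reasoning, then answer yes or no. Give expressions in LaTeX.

Step 1: r(k) = (5*k**4 + 14*k**3 + k**2 - 34*k - 27)/(5*k**4 - 6*k**3 - 11*k**2 - 14*k - 1).
So A=1 and B=1, with C=k**4 - 6*k**3/5 - 11*k**2/5 - 14*k/5 - 1/5.
Set up (1)·f(k+1) − (1)·f(k) − (k**4 - 6*k**3/5 - 11*k**2/5 - 14*k/5 - 1/5) = 0.
Degrees (0,0,4) ⇒ d ≤ 5.
Solve for f: f(k) = k*(k**4 - 4*k**3 + k**2 - 3*k + 4)/5 (degree 5 ≤ 5).
Certificate R = B(k−1)f/C = k*(k**4 - 4*k**3 + k**2 - 3*k + 4)/(5*k**4 - 6*k**3 - 11*k**2 - 14*k - 1) gives s_k = k*(-k**4 + 4*k**3 - k**2 + 3*k - 4).
Check: Δs_k = -5*k**4 + 6*k**3 + 11*k**2 + 14*k + 1. ✓

Yes. s_k = k \left(- k^{4} + 4 k^{3} - k^{2} + 3 k - 4\right).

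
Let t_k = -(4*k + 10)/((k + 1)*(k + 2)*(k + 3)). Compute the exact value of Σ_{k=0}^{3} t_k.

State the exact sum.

r(k) = (k + 1)*(2*k + 7)/((k + 4)*(2*k + 5)) after simplifying.
Factor: A=k + 1; B=k + 4; C=k + 5/2.
f must satisfy (k + 1)·f(k+1) − (k + 3)·f(k) = k + 5/2.
deg f ≤ 2 (via 1,1,1).
A polynomial solution: f(k) = k*(7*k + 13)/8.
Certificate R = B(k−1)f/C = k*(k + 3)*(7*k + 13)/(4*(2*k + 5)) gives s_k = -k*(7*k + 13)/(2*(k + 1)*(k + 2)).
Δs = 2*(-2*k - 5)/(k**3 + 6*k**2 + 11*k + 6), as required.
Telescoping: Σ = s_(4) − s_(0) = -41/15 − (0) = -41/15.

Σ = -41/15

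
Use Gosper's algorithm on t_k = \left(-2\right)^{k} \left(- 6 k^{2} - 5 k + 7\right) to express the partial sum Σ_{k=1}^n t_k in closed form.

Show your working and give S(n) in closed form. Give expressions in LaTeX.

Step 1: r(k) = 2*(-5*k - 6*(k + 1)**2 + 2)/(6*k**2 + 5*k - 7).
Take A(k)=-2, B(k)=1, C(k)=k**2 + 5*k/6 - 7/6.
Set up (-2)·f(k+1) − (1)·f(k) − (k**2 + 5*k/6 - 7/6) = 0.
deg f ≤ 2 (via 0,0,2).
Match coefficients ⇒ f(k) = -(k + 1)*(2*k - 3)/6.
R(k) = B(k−1)·f(k)/C(k) = -(k + 1)*(2*k - 3)/(6*k**2 + 5*k - 7); s_k = R·t_k = (-2)**k*(2*k**2 - k - 3).
s_(k+1) − s_k = (-2)**k*(-6*k**2 - 5*k + 7) = t_k.
Evaluate: s_(n+1) = (-2)**(n + 1)*(2*n**2 + 3*n - 2); subtract s_(1) = 4 ⇒ S(n) = -4*(-2)**n*n**2 - 6*(-2)**n*n + 4*(-2)**n - 4.

S(n) = - 4 \left(-2\right)^{n} n^{2} - 6 \left(-2\right)^{n} n + 4 \left(-2\right)^{n} - 4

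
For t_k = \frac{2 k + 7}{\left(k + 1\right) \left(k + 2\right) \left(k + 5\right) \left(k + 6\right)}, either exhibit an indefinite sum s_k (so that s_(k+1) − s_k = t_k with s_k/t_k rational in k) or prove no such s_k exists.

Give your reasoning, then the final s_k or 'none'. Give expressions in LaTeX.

t_(k+1)/t_k = (k + 1)*(k + 5)*(2*k + 9)/((k + 3)*(k + 7)*(2*k + 7)).
Normal form (A,B,C) = (k + 1, k + 7, k**3 + 21*k**2/2 + 73*k/2 + 42).
Need (k + 1)·f(k+1) − (k + 6)·f(k) = k**3 + 21*k**2/2 + 73*k/2 + 42.
Degrees (1,1,3) ⇒ d ≤ 5.
Coefficient equations give f(k) = k*(k + 2)*(k + 3)*(k + 4)*(k + 6)/10.
Then R = B(k−1)f/C = k*(k + 2)*(k + 6)**2/(5*(2*k + 7)), so s_k = R(k)·t_k = k*(k + 6)/(5*(k**2 + 6*k + 5)).
Δs = (2*k + 7)/(k**4 + 14*k**3 + 65*k**2 + 112*k + 60), as required.

s_k = \frac{k \left(k + 6\right)}{5 \left(k^{2} + 6 k + 5\right)}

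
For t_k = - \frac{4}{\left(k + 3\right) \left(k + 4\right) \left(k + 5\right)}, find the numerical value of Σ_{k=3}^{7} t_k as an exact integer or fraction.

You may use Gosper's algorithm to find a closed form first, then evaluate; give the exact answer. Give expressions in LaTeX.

Σ = -5/154

t_(k+1)/t_k = (k + 3)/(k + 6).
Factor: A=k + 3; B=k + 6; C=1.
Solve (k + 3)·f(k+1) − (k + 5)·f(k) = 1.
deg f ≤ 2 (via 1,1,0).
Solve for f: f(k) = k*(k + 7)/24 (degree 2 ≤ 2).
Then R = B(k−1)f/C = k*(k + 5)*(k + 7)/24, so s_k = R(k)·t_k = k*(-k - 7)/(6*(k + 3)*(k + 4)).
Verify: -4/(k**3 + 12*k**2 + 47*k + 60) matches t_k.
Σ_(k=3)^(7) t_k = s_(8) − s_(3) = -5/33 − (-5/42) = -5/154.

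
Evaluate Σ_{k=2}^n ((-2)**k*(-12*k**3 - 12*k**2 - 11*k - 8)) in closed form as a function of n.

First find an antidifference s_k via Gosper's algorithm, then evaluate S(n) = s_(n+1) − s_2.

Step 1: r(k) = 2*(-12*k**3 - 48*k**2 - 71*k - 43)/(12*k**3 + 12*k**2 + 11*k + 8).
Normal form (A,B,C) = (-2, 1, k**3 + k**2 + 11*k/12 + 2/3).
Solve (-2)·f(k+1) − (1)·f(k) = k**3 + k**2 + 11*k/12 + 2/3.
Bound: deg f ≤ 3.
Solving with deg f ≤ 3: f(k) = -(2*k + 1)*(2*k**2 - 3*k + 2)/12.
R(k) = B(k−1)·f(k)/C(k) = -(2*k + 1)*(2*k**2 - 3*k + 2)/(12*k**3 + 12*k**2 + 11*k + 8); s_k = R·t_k = (-2)**k*(4*k**3 - 4*k**2 + k + 2).
s_(k+1) − s_k = (-2)**k*(-12*k**3 - 12*k**2 - 11*k - 8) = t_k.
Telescope: S(n) = s_(n+1) − s_(2) = (-2)**(n + 1)*(4*n**3 + 8*n**2 + 5*n + 3) − (80) = -8*(-2)**n*n**3 - 16*(-2)**n*n**2 - 10*(-2)**n*n - 6*(-2)**n - 80.

S(n) = -8*(-2)**n*n**3 - 16*(-2)**n*n**2 - 10*(-2)**n*n - 6*(-2)**n - 80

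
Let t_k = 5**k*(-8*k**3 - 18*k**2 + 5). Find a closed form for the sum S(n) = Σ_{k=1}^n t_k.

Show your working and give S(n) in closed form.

S(n) = -10*5**n*n**3 - 15*5**n*n**2 + 5*5**n - 5

t_(k+1)/t_k = 5*(8*(k + 1)**3 + 18*(k + 1)**2 - 5)/(8*k**3 + 18*k**2 - 5).
Factor: A=5; B=1; C=k**3 + 9*k**2/4 - 5/8.
Need (5)·f(k+1) − (1)·f(k) = k**3 + 9*k**2/4 - 5/8.
Bound: deg f ≤ 3.
Solving with deg f ≤ 3: f(k) = k**2*(2*k - 3)/8.
Certificate R = B(k−1)f/C = k**2*(2*k - 3)/(8*k**3 + 18*k**2 - 5) gives s_k = 5**k*k**2*(3 - 2*k).
Check: Δs_k = 5**k*(-8*k**3 - 18*k**2 + 5). ✓
Evaluate: s_(n+1) = 5**(n + 1)*(-2*n**3 - 3*n**2 + 1); subtract s_(1) = 5 ⇒ S(n) = -10*5**n*n**3 - 15*5**n*n**2 + 5*5**n - 5.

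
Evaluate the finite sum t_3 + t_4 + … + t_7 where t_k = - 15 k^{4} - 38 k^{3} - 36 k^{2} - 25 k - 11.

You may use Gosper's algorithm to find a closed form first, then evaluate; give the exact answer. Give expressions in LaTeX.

Σ = -104875

t_(k+1)/t_k = (15*k**4 + 98*k**3 + 240*k**2 + 271*k + 125)/(15*k**4 + 38*k**3 + 36*k**2 + 25*k + 11).
Factor: A=1; B=1; C=k**4 + 38*k**3/15 + 12*k**2/5 + 5*k/3 + 11/15.
Solve (1)·f(k+1) − (1)·f(k) = k**4 + 38*k**3/15 + 12*k**2/5 + 5*k/3 + 11/15.
From deg A=0, deg B=0, deg C=4: d=5.
A polynomial solution: f(k) = k*(3*k**4 + 2*k**3 - 2*k**2 + 4*k + 4)/15.
Certificate R = B(k−1)f/C = k*(3*k**4 + 2*k**3 - 2*k**2 + 4*k + 4)/(15*k**4 + 38*k**3 + 36*k**2 + 25*k + 11) gives s_k = k*(-3*k**4 - 2*k**3 + 2*k**2 - 4*k - 4).
Verify: -15*k**4 - 38*k**3 - 36*k**2 - 25*k - 11 matches t_k.
Sum = s_(8) − s_(3); s_(8) = -105760, s_(3) = -885 ⇒ -104875.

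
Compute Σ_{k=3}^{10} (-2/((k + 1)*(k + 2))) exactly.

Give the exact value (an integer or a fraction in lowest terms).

Σ = -1/3

Step 1: r(k) = (k + 1)/(k + 3).
Normal form (A,B,C) = (k + 1, k + 3, 1).
Set up (k + 1)·f(k+1) − (k + 2)·f(k) − (1) = 0.
Degrees (1,1,0) ⇒ d ≤ 1.
A polynomial solution: f(k) = k.
Certificate R = B(k−1)f/C = k*(k + 2) gives s_k = -2*k/(k + 1).
Check: Δs_k = -2/(k**2 + 3*k + 2). ✓
Sum = s_(11) − s_(3); s_(11) = -11/6, s_(3) = -3/2 ⇒ -1/3.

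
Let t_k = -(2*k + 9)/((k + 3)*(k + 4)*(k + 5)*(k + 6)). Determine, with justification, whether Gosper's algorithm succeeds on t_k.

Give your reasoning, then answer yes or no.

Yes. s_k = k*(-k - 8)/(15*(k**2 + 8*k + 15)).

t_(k+1)/t_k = (k + 3)*(2*k + 11)/((k + 7)*(2*k + 9)).
Take A(k)=k + 3, B(k)=k + 7, C(k)=k + 9/2.
f must satisfy (k + 3)·f(k+1) − (k + 6)·f(k) = k + 9/2.
From deg A=1, deg B=1, deg C=1: d=3.
Coefficient equations give f(k) = k*(k + 4)*(k + 8)/30.
Get s_k = R·t_k = k*(-k - 8)/(15*(k**2 + 8*k + 15)) with R(k) = B(k−1)f(k)/C(k) = k*(k + 4)*(k + 6)*(k + 8)/(15*(2*k + 9)).
Δs = (-2*k - 9)/(k**4 + 18*k**3 + 119*k**2 + 342*k + 360), as required.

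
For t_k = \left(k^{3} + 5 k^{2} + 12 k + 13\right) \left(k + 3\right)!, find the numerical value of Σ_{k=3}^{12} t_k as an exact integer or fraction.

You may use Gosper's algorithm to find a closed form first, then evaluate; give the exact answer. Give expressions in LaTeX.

Ratio r(k) = (k**4 + 12*k**3 + 57*k**2 + 131*k + 124)/(k**3 + 5*k**2 + 12*k + 13).
Gosper form: A/B · C(k+1)/C(k) with A=k + 4, B=1, C=k**3 + 5*k**2 + 12*k + 13.
Set up (k + 4)·f(k+1) − (1)·f(k) − (k**3 + 5*k**2 + 12*k + 13) = 0.
Bound: deg f ≤ 2.
A polynomial solution: f(k) = k**2 + 3.
Then R = B(k−1)f/C = (k**2 + 3)/(k**3 + 5*k**2 + 12*k + 13), so s_k = R(k)·t_k = (k**2 + 3)*factorial(k + 3).
Verify: (k**3 + 5*k**2 + 12*k + 13)*factorial(k + 3) matches t_k.
Sum = s_(13) − s_(3); s_(13) = 3598719860736000, s_(3) = 8640 ⇒ 3598719860727360.

Σ = 3598719860727360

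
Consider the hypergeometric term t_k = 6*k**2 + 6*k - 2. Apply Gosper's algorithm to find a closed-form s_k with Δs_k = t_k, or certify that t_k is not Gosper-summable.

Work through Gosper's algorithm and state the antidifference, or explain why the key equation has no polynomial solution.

s_k = 2*k*(k**2 - 2)

r(k) = (3*k**2 + 9*k + 5)/(3*k**2 + 3*k - 1) after simplifying.
Take A(k)=1, B(k)=1, C(k)=k**2 + k - 1/3.
Set up (1)·f(k+1) − (1)·f(k) − (k**2 + k - 1/3) = 0.
Bound: deg f ≤ 3.
Solving with deg f ≤ 3: f(k) = k*(k**2 - 2)/3.
R(k) = B(k−1)·f(k)/C(k) = k*(k**2 - 2)/(3*k**2 + 3*k - 1); s_k = R·t_k = 2*k*(k**2 - 2).
Check: Δs_k = 6*k**2 + 6*k - 2. ✓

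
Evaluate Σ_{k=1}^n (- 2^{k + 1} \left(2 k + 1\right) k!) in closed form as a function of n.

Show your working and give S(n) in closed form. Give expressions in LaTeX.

S(n) = - 4 \cdot 2^{n} \left(n + 1\right)! + 4

Ratio r(k) = 2*(k + 1)*(2*k + 3)/(2*k + 1).
Factor: A=2*k + 2; B=1; C=k + 1/2.
Need (2*k + 2)·f(k+1) − (1)·f(k) = k + 1/2.
Degrees (1,0,1) ⇒ d ≤ 0.
A polynomial solution: f(k) = 1/2.
Then R = B(k−1)f/C = 1/(2*k + 1), so s_k = R(k)·t_k = -2**(k + 1)*factorial(k).
Δs = -2**(k + 1)*(2*k + 1)*factorial(k), as required.
Σ_(k=1)^n t_k = s_(n+1) − s_(1) = (-2**(n + 2)*factorial(n + 1)) − (-4), i.e. -4*2**n*factorial(n + 1) + 4.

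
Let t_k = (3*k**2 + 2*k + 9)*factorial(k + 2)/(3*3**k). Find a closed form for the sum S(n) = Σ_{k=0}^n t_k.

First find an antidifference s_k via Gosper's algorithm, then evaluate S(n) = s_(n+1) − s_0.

Step 1: r(k) = (k + 3)*(2*k + 3*(k + 1)**2 + 11)/(3*(3*k**2 + 2*k + 9)).
Take A(k)=k/3 + 1, B(k)=1, C(k)=k**2 + 2*k/3 + 3.
Need (k/3 + 1)·f(k+1) − (1)·f(k) = k**2 + 2*k/3 + 3.
Bound: deg f ≤ 1.
A polynomial solution: f(k) = 3*k - 1.
Certificate R = B(k−1)f/C = 3*(3*k - 1)/(3*k**2 + 2*k + 9) gives s_k = (3*k - 1)*factorial(k + 2)/3**k.
Δs = (3*k**2 + 2*k + 9)*factorial(k + 2)/(3*3**k), as required.
s_(n+1) = 3**(-n - 1)*(3*n + 2)*factorial(n + 3) and s_(0) = -2, so S(n) = 2 + n*factorial(n + 3)/3**n + 2*factorial(n + 3)/(3*3**n).

S(n) = 2 + n*factorial(n + 3)/3**n + 2*factorial(n + 3)/(3*3**n)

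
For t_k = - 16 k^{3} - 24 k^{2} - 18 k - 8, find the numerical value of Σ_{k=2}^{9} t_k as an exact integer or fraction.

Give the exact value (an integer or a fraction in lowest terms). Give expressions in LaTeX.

r(k) = (8*k**3 + 36*k**2 + 57*k + 33)/(8*k**3 + 12*k**2 + 9*k + 4) after simplifying.
Factor: A=1; B=1; C=k**3 + 3*k**2/2 + 9*k/8 + 1/2.
Need (1)·f(k+1) − (1)·f(k) = k**3 + 3*k**2/2 + 9*k/8 + 1/2.
deg f ≤ 4 (via 0,0,3).
Solving with deg f ≤ 4: f(k) = k*(4*k**3 + k + 3)/16.
Then R = B(k−1)f/C = k*(4*k**3 + k + 3)/(2*(8*k**3 + 12*k**2 + 9*k + 4)), so s_k = R(k)·t_k = k*(-4*k**3 - k - 3).
Δs = -16*k**3 - 24*k**2 - 18*k - 8, as required.
Sum = s_(10) − s_(2); s_(10) = -40130, s_(2) = -74 ⇒ -40056.

Σ = -40056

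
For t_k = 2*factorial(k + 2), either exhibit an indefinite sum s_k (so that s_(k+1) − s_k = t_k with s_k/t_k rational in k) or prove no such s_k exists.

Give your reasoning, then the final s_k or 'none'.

The ratio is k + 3.
Normal form (A,B,C) = (k + 3, 1, 1).
Need (k + 3)·f(k+1) − (1)·f(k) = 1.
Bound: deg f ≤ -1.
Bound -1 < 0, so the key equation has no polynomial solution.

none (Gosper's algorithm certifies no s_k)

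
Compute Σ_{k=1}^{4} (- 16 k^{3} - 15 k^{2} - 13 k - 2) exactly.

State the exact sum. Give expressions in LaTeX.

Σ = -2188

The ratio is (16*k**3 + 63*k**2 + 91*k + 46)/(16*k**3 + 15*k**2 + 13*k + 2).
Gosper form: A/B · C(k+1)/C(k) with A=1, B=1, C=k**3 + 15*k**2/16 + 13*k/16 + 1/8.
Need (1)·f(k+1) − (1)·f(k) = k**3 + 15*k**2/16 + 13*k/16 + 1/8.
From deg A=0, deg B=0, deg C=3: d=4.
Coefficient equations give f(k) = k*(4*k**3 - 3*k**2 + 3*k - 2)/16.
R(k) = B(k−1)·f(k)/C(k) = k*(4*k**3 - 3*k**2 + 3*k - 2)/(16*k**3 + 15*k**2 + 13*k + 2); s_k = R·t_k = k*(-4*k**3 + 3*k**2 - 3*k + 2).
Verify: -16*k**3 - 15*k**2 - 13*k - 2 matches t_k.
Telescoping: Σ = s_(5) − s_(1) = -2190 − (-2) = -2188.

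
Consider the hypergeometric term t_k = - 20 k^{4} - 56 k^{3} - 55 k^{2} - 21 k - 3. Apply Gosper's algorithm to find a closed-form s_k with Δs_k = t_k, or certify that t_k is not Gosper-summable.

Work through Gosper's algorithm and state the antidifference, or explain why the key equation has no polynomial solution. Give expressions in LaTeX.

Compute t_(k+1)/t_k: get (20*k**4 + 136*k**3 + 343*k**2 + 379*k + 155)/(20*k**4 + 56*k**3 + 55*k**2 + 21*k + 3).
Take A(k)=1, B(k)=1, C(k)=k**4 + 14*k**3/5 + 11*k**2/4 + 21*k/20 + 3/20.
Need (1)·f(k+1) − (1)·f(k) = k**4 + 14*k**3/5 + 11*k**2/4 + 21*k/20 + 3/20.
d = 5 from the (0,0,4) case.
Match coefficients ⇒ f(k) = k*(4*k**4 + 4*k**3 - 3*k**2 - 3*k + 1)/20.
Then R = B(k−1)f/C = k*(4*k**4 + 4*k**3 - 3*k**2 - 3*k + 1)/(20*k**4 + 56*k**3 + 55*k**2 + 21*k + 3), so s_k = R(k)·t_k = k*(-4*k**4 - 4*k**3 + 3*k**2 + 3*k - 1).
s_(k+1) − s_k = -20*k**4 - 56*k**3 - 55*k**2 - 21*k - 3 = t_k.

s_k = k \left(- 4 k^{4} - 4 k^{3} + 3 k^{2} + 3 k - 1\right)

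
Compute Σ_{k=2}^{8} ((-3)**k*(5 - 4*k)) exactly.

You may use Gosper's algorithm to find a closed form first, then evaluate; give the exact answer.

Σ = -137781

r(k) = 3*(1 - 4*k)/(4*k - 5) after simplifying.
Gosper form: A/B · C(k+1)/C(k) with A=-3, B=1, C=k - 5/4.
f must satisfy (-3)·f(k+1) − (1)·f(k) = k - 5/4.
From deg A=0, deg B=0, deg C=1: d=1.
Solve for f: f(k) = -(k - 2)/4 (degree 1 ≤ 1).
So s_k = (B(k−1)f/C)·t_k = (-(k - 2)/(4*k - 5))·t_k = (-3)**k*(k - 2).
Verify: (-3)**k*(5 - 4*k) matches t_k.
Telescoping: Σ = s_(9) − s_(2) = -137781 − (0) = -137781.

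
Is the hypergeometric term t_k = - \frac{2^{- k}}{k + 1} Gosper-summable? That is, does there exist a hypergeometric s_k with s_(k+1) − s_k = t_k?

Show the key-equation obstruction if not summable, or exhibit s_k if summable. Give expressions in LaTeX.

No — t_k has no hypergeometric antidifference.

Step 1: r(k) = (k + 1)/(2*(k + 2)).
A = k/2 + 1/2, B = k + 2, C = 1.
Solve (k/2 + 1/2)·f(k+1) − (k + 1)·f(k) = 1.
Degrees (1,1,0) ⇒ d ≤ -1.
d = -1 < 0 ⇒ no nonzero polynomial f; not summable.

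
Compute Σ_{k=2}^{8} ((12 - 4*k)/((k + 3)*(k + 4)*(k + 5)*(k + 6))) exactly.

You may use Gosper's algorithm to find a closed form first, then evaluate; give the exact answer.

r(k) = (k - 2)*(k + 3)/((k - 3)*(k + 7)) after simplifying.
Gosper form: A/B · C(k+1)/C(k) with A=k + 3, B=k + 7, C=k - 3.
Set up (k + 3)·f(k+1) − (k + 6)·f(k) − (k - 3) = 0.
Degrees (1,1,1) ⇒ d ≤ 3.
Coefficient equations give f(k) = -k*(k**2 + 12*k + 107)/120.
Get s_k = R·t_k = k*(k**2 + 12*k + 107)/(30*(k + 3)*(k + 4)*(k + 5)) with R(k) = B(k−1)f(k)/C(k) = -k*(k + 6)*(k**2 + 12*k + 107)/(120*(k - 3)).
Δs = 4*(3 - k)/(k**4 + 18*k**3 + 119*k**2 + 342*k + 360), as required.
Telescoping: Σ = s_(9) − s_(2) = 37/910 − (3/70) = -1/455.

Σ = -1/455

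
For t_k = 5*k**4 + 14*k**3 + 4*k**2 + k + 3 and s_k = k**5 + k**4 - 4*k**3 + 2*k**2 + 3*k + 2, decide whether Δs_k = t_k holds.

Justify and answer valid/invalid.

Valid — Δs_k = t_k.

s_(k+1) = k**5 + 6*k**4 + 10*k**3 + 6*k**2 + 4*k + 5
s_(k+1) − s_k = 5*k**4 + 14*k**3 + 4*k**2 + k + 3
(s_(k+1) − s_k) − t_k = 0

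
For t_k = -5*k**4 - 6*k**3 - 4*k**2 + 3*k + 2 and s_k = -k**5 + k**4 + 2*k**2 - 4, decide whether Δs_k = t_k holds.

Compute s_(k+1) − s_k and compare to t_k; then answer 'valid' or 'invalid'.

s_(k+1) = -(k + 1)**5 + (k + 1)**4 + 2*(k + 1)**2 - 4
s_(k+1) − s_k = -5*k**4 - 6*k**3 - 4*k**2 + 3*k + 2
(s_(k+1) − s_k) − t_k = 0

valid (s_(k+1) − s_k reduces to t_k)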